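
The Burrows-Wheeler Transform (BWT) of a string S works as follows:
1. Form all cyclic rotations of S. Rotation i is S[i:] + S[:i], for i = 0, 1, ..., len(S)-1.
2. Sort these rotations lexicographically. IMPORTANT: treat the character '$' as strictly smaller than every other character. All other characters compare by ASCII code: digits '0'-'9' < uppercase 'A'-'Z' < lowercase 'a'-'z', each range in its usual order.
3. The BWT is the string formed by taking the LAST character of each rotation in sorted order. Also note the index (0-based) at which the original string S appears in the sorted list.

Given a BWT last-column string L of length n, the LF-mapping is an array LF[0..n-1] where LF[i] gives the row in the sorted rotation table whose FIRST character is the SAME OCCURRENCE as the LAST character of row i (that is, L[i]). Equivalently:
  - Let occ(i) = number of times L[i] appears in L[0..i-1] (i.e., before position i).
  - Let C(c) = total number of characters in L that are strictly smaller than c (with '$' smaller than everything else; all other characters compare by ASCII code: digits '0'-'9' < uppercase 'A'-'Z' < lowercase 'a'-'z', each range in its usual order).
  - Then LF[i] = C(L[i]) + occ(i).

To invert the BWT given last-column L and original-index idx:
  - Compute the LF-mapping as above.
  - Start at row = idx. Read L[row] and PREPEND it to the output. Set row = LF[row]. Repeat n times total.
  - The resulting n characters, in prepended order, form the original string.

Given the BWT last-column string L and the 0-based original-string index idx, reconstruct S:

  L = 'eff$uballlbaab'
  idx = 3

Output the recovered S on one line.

LF mapping: 7 8 9 0 13 4 1 10 11 12 5 2 3 6
Walk LF starting at row 3, prepending L[row]:
  step 1: row=3, L[3]='$', prepend. Next row=LF[3]=0
  step 2: row=0, L[0]='e', prepend. Next row=LF[0]=7
  step 3: row=7, L[7]='l', prepend. Next row=LF[7]=10
  step 4: row=10, L[10]='b', prepend. Next row=LF[10]=5
  step 5: row=5, L[5]='b', prepend. Next row=LF[5]=4
  step 6: row=4, L[4]='u', prepend. Next row=LF[4]=13
  step 7: row=13, L[13]='b', prepend. Next row=LF[13]=6
  step 8: row=6, L[6]='a', prepend. Next row=LF[6]=1
  step 9: row=1, L[1]='f', prepend. Next row=LF[1]=8
  step 10: row=8, L[8]='l', prepend. Next row=LF[8]=11
  step 11: row=11, L[11]='a', prepend. Next row=LF[11]=2
  step 12: row=2, L[2]='f', prepend. Next row=LF[2]=9
  step 13: row=9, L[9]='l', prepend. Next row=LF[9]=12
  step 14: row=12, L[12]='a', prepend. Next row=LF[12]=3
Reversed output: alfalfabubble$

Answer: alfalfabubble$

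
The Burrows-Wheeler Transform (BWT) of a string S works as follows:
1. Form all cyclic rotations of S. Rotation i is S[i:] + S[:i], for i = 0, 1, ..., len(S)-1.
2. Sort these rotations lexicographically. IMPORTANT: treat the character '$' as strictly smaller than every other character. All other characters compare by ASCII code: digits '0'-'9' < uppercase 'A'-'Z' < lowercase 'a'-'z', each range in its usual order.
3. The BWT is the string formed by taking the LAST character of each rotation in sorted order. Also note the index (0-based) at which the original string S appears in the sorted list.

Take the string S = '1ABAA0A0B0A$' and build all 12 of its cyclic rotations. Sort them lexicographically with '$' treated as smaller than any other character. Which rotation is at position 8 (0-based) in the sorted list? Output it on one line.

All 12 rotations (rotation i = S[i:]+S[:i]):
  rot[0] = 1ABAA0A0B0A$
  rot[1] = ABAA0A0B0A$1
  rot[2] = BAA0A0B0A$1A
  rot[3] = AA0A0B0A$1AB
  rot[4] = A0A0B0A$1ABA
  rot[5] = 0A0B0A$1ABAA
  rot[6] = A0B0A$1ABAA0
  rot[7] = 0B0A$1ABAA0A
  rot[8] = B0A$1ABAA0A0
  rot[9] = 0A$1ABAA0A0B
  rot[10] = A$1ABAA0A0B0
  rot[11] = $1ABAA0A0B0A
Sorted (with $ < everything):
  sorted[0] = $1ABAA0A0B0A
  sorted[1] = 0A$1ABAA0A0B
  sorted[2] = 0A0B0A$1ABAA
  sorted[3] = 0B0A$1ABAA0A
  sorted[4] = 1ABAA0A0B0A$
  sorted[5] = A$1ABAA0A0B0
  sorted[6] = A0A0B0A$1ABA
  sorted[7] = A0B0A$1ABAA0
  sorted[8] = AA0A0B0A$1AB
  sorted[9] = ABAA0A0B0A$1
  sorted[10] = B0A$1ABAA0A0
  sorted[11] = BAA0A0B0A$1A
sorted[8] = AA0A0B0A$1AB

Answer: AA0A0B0A$1AB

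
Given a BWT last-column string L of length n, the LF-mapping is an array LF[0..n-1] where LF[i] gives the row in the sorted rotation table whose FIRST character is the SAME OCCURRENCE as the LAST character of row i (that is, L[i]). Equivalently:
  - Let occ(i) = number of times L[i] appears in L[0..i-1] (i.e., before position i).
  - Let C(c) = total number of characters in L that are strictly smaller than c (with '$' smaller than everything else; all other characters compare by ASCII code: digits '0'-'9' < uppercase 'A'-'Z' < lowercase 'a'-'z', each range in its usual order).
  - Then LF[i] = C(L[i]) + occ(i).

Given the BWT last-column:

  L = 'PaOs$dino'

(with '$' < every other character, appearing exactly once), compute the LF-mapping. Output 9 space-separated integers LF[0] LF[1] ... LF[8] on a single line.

Char counts: '$':1, 'O':1, 'P':1, 'a':1, 'd':1, 'i':1, 'n':1, 'o':1, 's':1
C (first-col start): C('$')=0, C('O')=1, C('P')=2, C('a')=3, C('d')=4, C('i')=5, C('n')=6, C('o')=7, C('s')=8
L[0]='P': occ=0, LF[0]=C('P')+0=2+0=2
L[1]='a': occ=0, LF[1]=C('a')+0=3+0=3
L[2]='O': occ=0, LF[2]=C('O')+0=1+0=1
L[3]='s': occ=0, LF[3]=C('s')+0=8+0=8
L[4]='$': occ=0, LF[4]=C('$')+0=0+0=0
L[5]='d': occ=0, LF[5]=C('d')+0=4+0=4
L[6]='i': occ=0, LF[6]=C('i')+0=5+0=5
L[7]='n': occ=0, LF[7]=C('n')+0=6+0=6
L[8]='o': occ=0, LF[8]=C('o')+0=7+0=7

Answer: 2 3 1 8 0 4 5 6 7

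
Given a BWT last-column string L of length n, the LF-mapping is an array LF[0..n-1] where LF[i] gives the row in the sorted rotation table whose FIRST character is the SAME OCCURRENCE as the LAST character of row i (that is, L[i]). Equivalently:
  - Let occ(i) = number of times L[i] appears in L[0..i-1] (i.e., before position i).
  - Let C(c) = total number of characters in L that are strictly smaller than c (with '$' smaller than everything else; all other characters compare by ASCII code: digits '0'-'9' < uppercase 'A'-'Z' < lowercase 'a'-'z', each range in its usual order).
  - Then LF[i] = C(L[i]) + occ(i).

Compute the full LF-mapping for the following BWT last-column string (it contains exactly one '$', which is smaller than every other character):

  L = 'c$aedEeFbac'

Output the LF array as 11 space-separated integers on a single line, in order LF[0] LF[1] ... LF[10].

Char counts: '$':1, 'E':1, 'F':1, 'a':2, 'b':1, 'c':2, 'd':1, 'e':2
C (first-col start): C('$')=0, C('E')=1, C('F')=2, C('a')=3, C('b')=5, C('c')=6, C('d')=8, C('e')=9
L[0]='c': occ=0, LF[0]=C('c')+0=6+0=6
L[1]='$': occ=0, LF[1]=C('$')+0=0+0=0
L[2]='a': occ=0, LF[2]=C('a')+0=3+0=3
L[3]='e': occ=0, LF[3]=C('e')+0=9+0=9
L[4]='d': occ=0, LF[4]=C('d')+0=8+0=8
L[5]='E': occ=0, LF[5]=C('E')+0=1+0=1
L[6]='e': occ=1, LF[6]=C('e')+1=9+1=10
L[7]='F': occ=0, LF[7]=C('F')+0=2+0=2
L[8]='b': occ=0, LF[8]=C('b')+0=5+0=5
L[9]='a': occ=1, LF[9]=C('a')+1=3+1=4
L[10]='c': occ=1, LF[10]=C('c')+1=6+1=7

Answer: 6 0 3 9 8 1 10 2 5 4 7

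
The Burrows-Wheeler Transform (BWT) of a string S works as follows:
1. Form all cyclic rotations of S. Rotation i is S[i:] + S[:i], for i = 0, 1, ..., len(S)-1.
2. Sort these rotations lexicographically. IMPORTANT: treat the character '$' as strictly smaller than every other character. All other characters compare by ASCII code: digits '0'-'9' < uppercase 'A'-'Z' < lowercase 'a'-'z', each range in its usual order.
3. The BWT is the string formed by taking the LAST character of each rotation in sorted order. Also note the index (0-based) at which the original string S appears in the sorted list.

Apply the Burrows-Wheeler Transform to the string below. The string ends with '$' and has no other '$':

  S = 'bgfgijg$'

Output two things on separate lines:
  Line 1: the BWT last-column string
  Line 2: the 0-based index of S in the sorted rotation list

Answer: g$gjbfgi
1

Derivation:
All 8 rotations (rotation i = S[i:]+S[:i]):
  rot[0] = bgfgijg$
  rot[1] = gfgijg$b
  rot[2] = fgijg$bg
  rot[3] = gijg$bgf
  rot[4] = ijg$bgfg
  rot[5] = jg$bgfgi
  rot[6] = g$bgfgij
  rot[7] = $bgfgijg
Sorted (with $ < everything):
  sorted[0] = $bgfgijg  (last char: 'g')
  sorted[1] = bgfgijg$  (last char: '$')
  sorted[2] = fgijg$bg  (last char: 'g')
  sorted[3] = g$bgfgij  (last char: 'j')
  sorted[4] = gfgijg$b  (last char: 'b')
  sorted[5] = gijg$bgf  (last char: 'f')
  sorted[6] = ijg$bgfg  (last char: 'g')
  sorted[7] = jg$bgfgi  (last char: 'i')
Last column: g$gjbfgi
Original string S is at sorted index 1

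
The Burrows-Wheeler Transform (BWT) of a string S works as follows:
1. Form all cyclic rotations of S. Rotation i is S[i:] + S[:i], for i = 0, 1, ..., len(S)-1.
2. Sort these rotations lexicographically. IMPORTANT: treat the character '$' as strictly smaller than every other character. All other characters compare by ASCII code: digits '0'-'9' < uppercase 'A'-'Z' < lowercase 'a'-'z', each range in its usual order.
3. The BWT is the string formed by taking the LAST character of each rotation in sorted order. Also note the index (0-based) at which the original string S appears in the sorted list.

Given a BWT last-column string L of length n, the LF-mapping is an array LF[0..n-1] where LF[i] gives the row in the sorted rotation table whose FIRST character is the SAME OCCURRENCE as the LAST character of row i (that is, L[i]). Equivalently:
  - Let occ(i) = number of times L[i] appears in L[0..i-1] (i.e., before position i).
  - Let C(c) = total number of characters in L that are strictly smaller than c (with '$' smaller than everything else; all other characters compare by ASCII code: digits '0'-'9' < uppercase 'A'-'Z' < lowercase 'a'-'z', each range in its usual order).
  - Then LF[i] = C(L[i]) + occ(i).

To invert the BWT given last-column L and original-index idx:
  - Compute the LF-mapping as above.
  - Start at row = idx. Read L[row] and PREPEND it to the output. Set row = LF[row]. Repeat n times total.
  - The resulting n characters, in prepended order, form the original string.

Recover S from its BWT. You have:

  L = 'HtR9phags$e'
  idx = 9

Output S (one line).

LF mapping: 2 10 3 1 8 7 4 6 9 0 5
Walk LF starting at row 9, prepending L[row]:
  step 1: row=9, L[9]='$', prepend. Next row=LF[9]=0
  step 2: row=0, L[0]='H', prepend. Next row=LF[0]=2
  step 3: row=2, L[2]='R', prepend. Next row=LF[2]=3
  step 4: row=3, L[3]='9', prepend. Next row=LF[3]=1
  step 5: row=1, L[1]='t', prepend. Next row=LF[1]=10
  step 6: row=10, L[10]='e', prepend. Next row=LF[10]=5
  step 7: row=5, L[5]='h', prepend. Next row=LF[5]=7
  step 8: row=7, L[7]='g', prepend. Next row=LF[7]=6
  step 9: row=6, L[6]='a', prepend. Next row=LF[6]=4
  step 10: row=4, L[4]='p', prepend. Next row=LF[4]=8
  step 11: row=8, L[8]='s', prepend. Next row=LF[8]=9
Reversed output: spaghet9RH$

Answer: spaghet9RH$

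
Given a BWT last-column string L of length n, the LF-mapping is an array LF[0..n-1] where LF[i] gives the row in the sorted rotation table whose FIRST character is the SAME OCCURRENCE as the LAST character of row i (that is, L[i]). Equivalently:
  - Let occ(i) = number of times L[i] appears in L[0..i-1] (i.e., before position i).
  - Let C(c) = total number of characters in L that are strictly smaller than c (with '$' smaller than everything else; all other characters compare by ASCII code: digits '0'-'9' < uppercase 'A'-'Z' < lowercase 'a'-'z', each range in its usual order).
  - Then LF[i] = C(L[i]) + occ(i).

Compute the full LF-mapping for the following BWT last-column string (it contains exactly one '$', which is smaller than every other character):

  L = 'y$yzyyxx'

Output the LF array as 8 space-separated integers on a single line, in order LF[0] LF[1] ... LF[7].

Char counts: '$':1, 'x':2, 'y':4, 'z':1
C (first-col start): C('$')=0, C('x')=1, C('y')=3, C('z')=7
L[0]='y': occ=0, LF[0]=C('y')+0=3+0=3
L[1]='$': occ=0, LF[1]=C('$')+0=0+0=0
L[2]='y': occ=1, LF[2]=C('y')+1=3+1=4
L[3]='z': occ=0, LF[3]=C('z')+0=7+0=7
L[4]='y': occ=2, LF[4]=C('y')+2=3+2=5
L[5]='y': occ=3, LF[5]=C('y')+3=3+3=6
L[6]='x': occ=0, LF[6]=C('x')+0=1+0=1
L[7]='x': occ=1, LF[7]=C('x')+1=1+1=2

Answer: 3 0 4 7 5 6 1 2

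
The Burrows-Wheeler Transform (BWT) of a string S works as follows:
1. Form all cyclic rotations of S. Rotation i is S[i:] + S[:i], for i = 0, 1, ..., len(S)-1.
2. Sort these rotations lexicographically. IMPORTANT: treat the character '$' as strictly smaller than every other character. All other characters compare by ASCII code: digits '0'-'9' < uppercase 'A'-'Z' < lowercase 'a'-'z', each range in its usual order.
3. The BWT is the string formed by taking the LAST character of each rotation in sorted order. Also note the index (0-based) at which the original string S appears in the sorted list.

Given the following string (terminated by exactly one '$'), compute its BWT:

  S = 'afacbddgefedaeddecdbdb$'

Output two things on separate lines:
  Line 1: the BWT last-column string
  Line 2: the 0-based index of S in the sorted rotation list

Answer: bfd$ddcaeebcebdddfagaed
3

Derivation:
All 23 rotations (rotation i = S[i:]+S[:i]):
  rot[0] = afacbddgefedaeddecdbdb$
  rot[1] = facbddgefedaeddecdbdb$a
  rot[2] = acbddgefedaeddecdbdb$af
  rot[3] = cbddgefedaeddecdbdb$afa
  rot[4] = bddgefedaeddecdbdb$afac
  rot[5] = ddgefedaeddecdbdb$afacb
  rot[6] = dgefedaeddecdbdb$afacbd
  rot[7] = gefedaeddecdbdb$afacbdd
  rot[8] = efedaeddecdbdb$afacbddg
  rot[9] = fedaeddecdbdb$afacbddge
  rot[10] = edaeddecdbdb$afacbddgef
  rot[11] = daeddecdbdb$afacbddgefe
  rot[12] = aeddecdbdb$afacbddgefed
  rot[13] = eddecdbdb$afacbddgefeda
  rot[14] = ddecdbdb$afacbddgefedae
  rot[15] = decdbdb$afacbddgefedaed
  rot[16] = ecdbdb$afacbddgefedaedd
  rot[17] = cdbdb$afacbddgefedaedde
  rot[18] = dbdb$afacbddgefedaeddec
  rot[19] = bdb$afacbddgefedaeddecd
  rot[20] = db$afacbddgefedaeddecdb
  rot[21] = b$afacbddgefedaeddecdbd
  rot[22] = $afacbddgefedaeddecdbdb
Sorted (with $ < everything):
  sorted[0] = $afacbddgefedaeddecdbdb  (last char: 'b')
  sorted[1] = acbddgefedaeddecdbdb$af  (last char: 'f')
  sorted[2] = aeddecdbdb$afacbddgefed  (last char: 'd')
  sorted[3] = afacbddgefedaeddecdbdb$  (last char: '$')
  sorted[4] = b$afacbddgefedaeddecdbd  (last char: 'd')
  sorted[5] = bdb$afacbddgefedaeddecd  (last char: 'd')
  sorted[6] = bddgefedaeddecdbdb$afac  (last char: 'c')
  sorted[7] = cbddgefedaeddecdbdb$afa  (last char: 'a')
  sorted[8] = cdbdb$afacbddgefedaedde  (last char: 'e')
  sorted[9] = daeddecdbdb$afacbddgefe  (last char: 'e')
  sorted[10] = db$afacbddgefedaeddecdb  (last char: 'b')
  sorted[11] = dbdb$afacbddgefedaeddec  (last char: 'c')
  sorted[12] = ddecdbdb$afacbddgefedae  (last char: 'e')
  sorted[13] = ddgefedaeddecdbdb$afacb  (last char: 'b')
  sorted[14] = decdbdb$afacbddgefedaed  (last char: 'd')
  sorted[15] = dgefedaeddecdbdb$afacbd  (last char: 'd')
  sorted[16] = ecdbdb$afacbddgefedaedd  (last char: 'd')
  sorted[17] = edaeddecdbdb$afacbddgef  (last char: 'f')
  sorted[18] = eddecdbdb$afacbddgefeda  (last char: 'a')
  sorted[19] = efedaeddecdbdb$afacbddg  (last char: 'g')
  sorted[20] = facbddgefedaeddecdbdb$a  (last char: 'a')
  sorted[21] = fedaeddecdbdb$afacbddge  (last char: 'e')
  sorted[22] = gefedaeddecdbdb$afacbdd  (last char: 'd')
Last column: bfd$ddcaeebcebdddfagaed
Original string S is at sorted index 3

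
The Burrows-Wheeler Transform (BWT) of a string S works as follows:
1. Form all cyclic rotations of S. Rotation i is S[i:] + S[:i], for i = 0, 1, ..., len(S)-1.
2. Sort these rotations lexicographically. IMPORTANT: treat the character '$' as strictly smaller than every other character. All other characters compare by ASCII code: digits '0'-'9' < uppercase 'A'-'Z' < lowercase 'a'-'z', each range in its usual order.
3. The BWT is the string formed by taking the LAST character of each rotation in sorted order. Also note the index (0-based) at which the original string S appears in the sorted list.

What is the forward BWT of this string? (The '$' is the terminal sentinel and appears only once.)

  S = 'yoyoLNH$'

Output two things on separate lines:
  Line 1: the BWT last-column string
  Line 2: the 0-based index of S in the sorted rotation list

Answer: HNoLyyo$
7

Derivation:
All 8 rotations (rotation i = S[i:]+S[:i]):
  rot[0] = yoyoLNH$
  rot[1] = oyoLNH$y
  rot[2] = yoLNH$yo
  rot[3] = oLNH$yoy
  rot[4] = LNH$yoyo
  rot[5] = NH$yoyoL
  rot[6] = H$yoyoLN
  rot[7] = $yoyoLNH
Sorted (with $ < everything):
  sorted[0] = $yoyoLNH  (last char: 'H')
  sorted[1] = H$yoyoLN  (last char: 'N')
  sorted[2] = LNH$yoyo  (last char: 'o')
  sorted[3] = NH$yoyoL  (last char: 'L')
  sorted[4] = oLNH$yoy  (last char: 'y')
  sorted[5] = oyoLNH$y  (last char: 'y')
  sorted[6] = yoLNH$yo  (last char: 'o')
  sorted[7] = yoyoLNH$  (last char: '$')
Last column: HNoLyyo$
Original string S is at sorted index 7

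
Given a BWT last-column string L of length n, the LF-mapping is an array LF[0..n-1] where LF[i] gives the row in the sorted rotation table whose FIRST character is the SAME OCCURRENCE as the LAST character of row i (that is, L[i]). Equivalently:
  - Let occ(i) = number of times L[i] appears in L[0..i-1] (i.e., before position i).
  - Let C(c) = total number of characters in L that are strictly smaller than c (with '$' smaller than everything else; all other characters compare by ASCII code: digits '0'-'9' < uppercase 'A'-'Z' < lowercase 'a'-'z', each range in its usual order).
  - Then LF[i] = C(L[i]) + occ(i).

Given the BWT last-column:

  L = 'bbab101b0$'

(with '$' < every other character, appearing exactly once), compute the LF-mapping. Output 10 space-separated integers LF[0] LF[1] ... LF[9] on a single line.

Answer: 6 7 5 8 3 1 4 9 2 0

Derivation:
Char counts: '$':1, '0':2, '1':2, 'a':1, 'b':4
C (first-col start): C('$')=0, C('0')=1, C('1')=3, C('a')=5, C('b')=6
L[0]='b': occ=0, LF[0]=C('b')+0=6+0=6
L[1]='b': occ=1, LF[1]=C('b')+1=6+1=7
L[2]='a': occ=0, LF[2]=C('a')+0=5+0=5
L[3]='b': occ=2, LF[3]=C('b')+2=6+2=8
L[4]='1': occ=0, LF[4]=C('1')+0=3+0=3
L[5]='0': occ=0, LF[5]=C('0')+0=1+0=1
L[6]='1': occ=1, LF[6]=C('1')+1=3+1=4
L[7]='b': occ=3, LF[7]=C('b')+3=6+3=9
L[8]='0': occ=1, LF[8]=C('0')+1=1+1=2
L[9]='$': occ=0, LF[9]=C('$')+0=0+0=0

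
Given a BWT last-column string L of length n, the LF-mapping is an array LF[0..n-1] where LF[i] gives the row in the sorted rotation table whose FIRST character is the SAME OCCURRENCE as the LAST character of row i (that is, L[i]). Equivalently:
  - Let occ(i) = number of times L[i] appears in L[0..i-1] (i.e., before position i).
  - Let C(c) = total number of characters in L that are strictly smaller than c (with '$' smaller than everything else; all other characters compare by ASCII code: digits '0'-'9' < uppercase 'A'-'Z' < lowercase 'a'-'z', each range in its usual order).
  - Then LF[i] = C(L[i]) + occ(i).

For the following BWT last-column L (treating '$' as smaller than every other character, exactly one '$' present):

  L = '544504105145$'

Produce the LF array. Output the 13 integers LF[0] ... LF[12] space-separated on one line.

Char counts: '$':1, '0':2, '1':2, '4':4, '5':4
C (first-col start): C('$')=0, C('0')=1, C('1')=3, C('4')=5, C('5')=9
L[0]='5': occ=0, LF[0]=C('5')+0=9+0=9
L[1]='4': occ=0, LF[1]=C('4')+0=5+0=5
L[2]='4': occ=1, LF[2]=C('4')+1=5+1=6
L[3]='5': occ=1, LF[3]=C('5')+1=9+1=10
L[4]='0': occ=0, LF[4]=C('0')+0=1+0=1
L[5]='4': occ=2, LF[5]=C('4')+2=5+2=7
L[6]='1': occ=0, LF[6]=C('1')+0=3+0=3
L[7]='0': occ=1, LF[7]=C('0')+1=1+1=2
L[8]='5': occ=2, LF[8]=C('5')+2=9+2=11
L[9]='1': occ=1, LF[9]=C('1')+1=3+1=4
L[10]='4': occ=3, LF[10]=C('4')+3=5+3=8
L[11]='5': occ=3, LF[11]=C('5')+3=9+3=12
L[12]='$': occ=0, LF[12]=C('$')+0=0+0=0

Answer: 9 5 6 10 1 7 3 2 11 4 8 12 0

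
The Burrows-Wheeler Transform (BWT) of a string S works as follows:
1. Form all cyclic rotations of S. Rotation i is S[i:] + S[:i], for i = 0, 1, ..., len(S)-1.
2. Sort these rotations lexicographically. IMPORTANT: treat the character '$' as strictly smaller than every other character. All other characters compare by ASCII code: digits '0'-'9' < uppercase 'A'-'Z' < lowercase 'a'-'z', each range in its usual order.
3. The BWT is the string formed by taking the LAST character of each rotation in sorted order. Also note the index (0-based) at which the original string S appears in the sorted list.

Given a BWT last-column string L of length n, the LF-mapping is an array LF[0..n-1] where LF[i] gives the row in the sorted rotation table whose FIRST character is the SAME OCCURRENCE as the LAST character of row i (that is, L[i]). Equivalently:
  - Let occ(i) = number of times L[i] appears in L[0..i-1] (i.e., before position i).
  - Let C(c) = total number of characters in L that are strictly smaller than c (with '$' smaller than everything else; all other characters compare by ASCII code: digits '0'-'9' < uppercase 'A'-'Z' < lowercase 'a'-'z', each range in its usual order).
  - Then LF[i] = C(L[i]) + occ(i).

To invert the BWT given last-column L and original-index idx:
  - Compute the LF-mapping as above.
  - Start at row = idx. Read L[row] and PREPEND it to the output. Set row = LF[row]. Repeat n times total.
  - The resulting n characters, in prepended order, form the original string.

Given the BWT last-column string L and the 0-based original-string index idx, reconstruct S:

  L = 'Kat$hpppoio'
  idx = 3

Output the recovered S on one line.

Answer: hippopotaK$

Derivation:
LF mapping: 1 2 10 0 3 7 8 9 5 4 6
Walk LF starting at row 3, prepending L[row]:
  step 1: row=3, L[3]='$', prepend. Next row=LF[3]=0
  step 2: row=0, L[0]='K', prepend. Next row=LF[0]=1
  step 3: row=1, L[1]='a', prepend. Next row=LF[1]=2
  step 4: row=2, L[2]='t', prepend. Next row=LF[2]=10
  step 5: row=10, L[10]='o', prepend. Next row=LF[10]=6
  step 6: row=6, L[6]='p', prepend. Next row=LF[6]=8
  step 7: row=8, L[8]='o', prepend. Next row=LF[8]=5
  step 8: row=5, L[5]='p', prepend. Next row=LF[5]=7
  step 9: row=7, L[7]='p', prepend. Next row=LF[7]=9
  step 10: row=9, L[9]='i', prepend. Next row=LF[9]=4
  step 11: row=4, L[4]='h', prepend. Next row=LF[4]=3
Reversed output: hippopotaK$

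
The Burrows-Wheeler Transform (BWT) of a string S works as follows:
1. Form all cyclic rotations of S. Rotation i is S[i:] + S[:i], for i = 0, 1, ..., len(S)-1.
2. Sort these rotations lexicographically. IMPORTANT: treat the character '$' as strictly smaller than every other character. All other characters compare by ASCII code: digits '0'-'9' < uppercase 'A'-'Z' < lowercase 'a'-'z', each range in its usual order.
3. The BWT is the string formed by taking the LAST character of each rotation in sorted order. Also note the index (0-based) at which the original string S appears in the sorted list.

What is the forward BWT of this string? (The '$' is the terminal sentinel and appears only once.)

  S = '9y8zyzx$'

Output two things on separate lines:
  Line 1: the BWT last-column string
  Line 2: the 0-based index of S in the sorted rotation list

Answer: xy$z9zy8
2

Derivation:
All 8 rotations (rotation i = S[i:]+S[:i]):
  rot[0] = 9y8zyzx$
  rot[1] = y8zyzx$9
  rot[2] = 8zyzx$9y
  rot[3] = zyzx$9y8
  rot[4] = yzx$9y8z
  rot[5] = zx$9y8zy
  rot[6] = x$9y8zyz
  rot[7] = $9y8zyzx
Sorted (with $ < everything):
  sorted[0] = $9y8zyzx  (last char: 'x')
  sorted[1] = 8zyzx$9y  (last char: 'y')
  sorted[2] = 9y8zyzx$  (last char: '$')
  sorted[3] = x$9y8zyz  (last char: 'z')
  sorted[4] = y8zyzx$9  (last char: '9')
  sorted[5] = yzx$9y8z  (last char: 'z')
  sorted[6] = zx$9y8zy  (last char: 'y')
  sorted[7] = zyzx$9y8  (last char: '8')
Last column: xy$z9zy8
Original string S is at sorted index 2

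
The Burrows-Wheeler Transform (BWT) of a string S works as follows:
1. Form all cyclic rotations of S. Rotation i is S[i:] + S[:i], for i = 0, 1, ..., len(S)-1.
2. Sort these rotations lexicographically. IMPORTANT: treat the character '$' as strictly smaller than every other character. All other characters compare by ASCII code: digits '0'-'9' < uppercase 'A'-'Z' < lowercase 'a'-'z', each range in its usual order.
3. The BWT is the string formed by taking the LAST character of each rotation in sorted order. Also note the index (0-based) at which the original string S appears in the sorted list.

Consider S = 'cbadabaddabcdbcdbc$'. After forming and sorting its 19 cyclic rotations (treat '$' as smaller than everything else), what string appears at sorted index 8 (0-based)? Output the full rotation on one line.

Answer: bcdbc$cbadabaddabcd

Derivation:
All 19 rotations (rotation i = S[i:]+S[:i]):
  rot[0] = cbadabaddabcdbcdbc$
  rot[1] = badabaddabcdbcdbc$c
  rot[2] = adabaddabcdbcdbc$cb
  rot[3] = dabaddabcdbcdbc$cba
  rot[4] = abaddabcdbcdbc$cbad
  rot[5] = baddabcdbcdbc$cbada
  rot[6] = addabcdbcdbc$cbadab
  rot[7] = ddabcdbcdbc$cbadaba
  rot[8] = dabcdbcdbc$cbadabad
  rot[9] = abcdbcdbc$cbadabadd
  rot[10] = bcdbcdbc$cbadabadda
  rot[11] = cdbcdbc$cbadabaddab
  rot[12] = dbcdbc$cbadabaddabc
  rot[13] = bcdbc$cbadabaddabcd
  rot[14] = cdbc$cbadabaddabcdb
  rot[15] = dbc$cbadabaddabcdbc
  rot[16] = bc$cbadabaddabcdbcd
  rot[17] = c$cbadabaddabcdbcdb
  rot[18] = $cbadabaddabcdbcdbc
Sorted (with $ < everything):
  sorted[0] = $cbadabaddabcdbcdbc
  sorted[1] = abaddabcdbcdbc$cbad
  sorted[2] = abcdbcdbc$cbadabadd
  sorted[3] = adabaddabcdbcdbc$cb
  sorted[4] = addabcdbcdbc$cbadab
  sorted[5] = badabaddabcdbcdbc$c
  sorted[6] = baddabcdbcdbc$cbada
  sorted[7] = bc$cbadabaddabcdbcd
  sorted[8] = bcdbc$cbadabaddabcd
  sorted[9] = bcdbcdbc$cbadabadda
  sorted[10] = c$cbadabaddabcdbcdb
  sorted[11] = cbadabaddabcdbcdbc$
  sorted[12] = cdbc$cbadabaddabcdb
  sorted[13] = cdbcdbc$cbadabaddab
  sorted[14] = dabaddabcdbcdbc$cba
  sorted[15] = dabcdbcdbc$cbadabad
  sorted[16] = dbc$cbadabaddabcdbc
  sorted[17] = dbcdbc$cbadabaddabc
  sorted[18] = ddabcdbcdbc$cbadaba
sorted[8] = bcdbc$cbadabaddabcd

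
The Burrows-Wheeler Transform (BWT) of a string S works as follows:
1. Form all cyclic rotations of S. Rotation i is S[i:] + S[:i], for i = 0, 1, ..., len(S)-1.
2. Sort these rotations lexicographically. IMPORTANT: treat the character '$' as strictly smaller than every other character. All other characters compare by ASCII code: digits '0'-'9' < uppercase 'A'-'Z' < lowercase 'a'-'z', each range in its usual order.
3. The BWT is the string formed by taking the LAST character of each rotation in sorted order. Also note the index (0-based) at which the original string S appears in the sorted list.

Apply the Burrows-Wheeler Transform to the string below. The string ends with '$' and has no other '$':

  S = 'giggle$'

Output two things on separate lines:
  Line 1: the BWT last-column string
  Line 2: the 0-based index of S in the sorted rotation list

Answer: eli$ggg
3

Derivation:
All 7 rotations (rotation i = S[i:]+S[:i]):
  rot[0] = giggle$
  rot[1] = iggle$g
  rot[2] = ggle$gi
  rot[3] = gle$gig
  rot[4] = le$gigg
  rot[5] = e$giggl
  rot[6] = $giggle
Sorted (with $ < everything):
  sorted[0] = $giggle  (last char: 'e')
  sorted[1] = e$giggl  (last char: 'l')
  sorted[2] = ggle$gi  (last char: 'i')
  sorted[3] = giggle$  (last char: '$')
  sorted[4] = gle$gig  (last char: 'g')
  sorted[5] = iggle$g  (last char: 'g')
  sorted[6] = le$gigg  (last char: 'g')
Last column: eli$ggg
Original string S is at sorted index 3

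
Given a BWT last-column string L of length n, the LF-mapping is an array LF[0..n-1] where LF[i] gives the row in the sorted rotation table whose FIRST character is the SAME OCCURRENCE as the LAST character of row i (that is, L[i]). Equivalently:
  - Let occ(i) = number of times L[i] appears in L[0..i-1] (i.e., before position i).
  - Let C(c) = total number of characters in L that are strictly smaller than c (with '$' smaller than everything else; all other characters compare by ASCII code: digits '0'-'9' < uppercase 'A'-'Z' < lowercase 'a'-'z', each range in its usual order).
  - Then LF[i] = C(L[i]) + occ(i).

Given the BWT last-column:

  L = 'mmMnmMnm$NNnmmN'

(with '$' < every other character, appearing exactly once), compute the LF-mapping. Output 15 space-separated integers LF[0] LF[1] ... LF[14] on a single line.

Char counts: '$':1, 'M':2, 'N':3, 'm':6, 'n':3
C (first-col start): C('$')=0, C('M')=1, C('N')=3, C('m')=6, C('n')=12
L[0]='m': occ=0, LF[0]=C('m')+0=6+0=6
L[1]='m': occ=1, LF[1]=C('m')+1=6+1=7
L[2]='M': occ=0, LF[2]=C('M')+0=1+0=1
L[3]='n': occ=0, LF[3]=C('n')+0=12+0=12
L[4]='m': occ=2, LF[4]=C('m')+2=6+2=8
L[5]='M': occ=1, LF[5]=C('M')+1=1+1=2
L[6]='n': occ=1, LF[6]=C('n')+1=12+1=13
L[7]='m': occ=3, LF[7]=C('m')+3=6+3=9
L[8]='$': occ=0, LF[8]=C('$')+0=0+0=0
L[9]='N': occ=0, LF[9]=C('N')+0=3+0=3
L[10]='N': occ=1, LF[10]=C('N')+1=3+1=4
L[11]='n': occ=2, LF[11]=C('n')+2=12+2=14
L[12]='m': occ=4, LF[12]=C('m')+4=6+4=10
L[13]='m': occ=5, LF[13]=C('m')+5=6+5=11
L[14]='N': occ=2, LF[14]=C('N')+2=3+2=5

Answer: 6 7 1 12 8 2 13 9 0 3 4 14 10 11 5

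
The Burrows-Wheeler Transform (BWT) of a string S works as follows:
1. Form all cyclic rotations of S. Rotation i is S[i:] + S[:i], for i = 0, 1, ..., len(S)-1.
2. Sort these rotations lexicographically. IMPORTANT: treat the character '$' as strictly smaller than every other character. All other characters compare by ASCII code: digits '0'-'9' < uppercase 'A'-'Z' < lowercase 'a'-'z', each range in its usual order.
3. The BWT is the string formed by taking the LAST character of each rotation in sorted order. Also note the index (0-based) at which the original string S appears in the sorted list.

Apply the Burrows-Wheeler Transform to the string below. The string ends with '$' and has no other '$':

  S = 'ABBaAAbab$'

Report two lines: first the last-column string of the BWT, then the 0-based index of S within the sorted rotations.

All 10 rotations (rotation i = S[i:]+S[:i]):
  rot[0] = ABBaAAbab$
  rot[1] = BBaAAbab$A
  rot[2] = BaAAbab$AB
  rot[3] = aAAbab$ABB
  rot[4] = AAbab$ABBa
  rot[5] = Abab$ABBaA
  rot[6] = bab$ABBaAA
  rot[7] = ab$ABBaAAb
  rot[8] = b$ABBaAAba
  rot[9] = $ABBaAAbab
Sorted (with $ < everything):
  sorted[0] = $ABBaAAbab  (last char: 'b')
  sorted[1] = AAbab$ABBa  (last char: 'a')
  sorted[2] = ABBaAAbab$  (last char: '$')
  sorted[3] = Abab$ABBaA  (last char: 'A')
  sorted[4] = BBaAAbab$A  (last char: 'A')
  sorted[5] = BaAAbab$AB  (last char: 'B')
  sorted[6] = aAAbab$ABB  (last char: 'B')
  sorted[7] = ab$ABBaAAb  (last char: 'b')
  sorted[8] = b$ABBaAAba  (last char: 'a')
  sorted[9] = bab$ABBaAA  (last char: 'A')
Last column: ba$AABBbaA
Original string S is at sorted index 2

Answer: ba$AABBbaA
2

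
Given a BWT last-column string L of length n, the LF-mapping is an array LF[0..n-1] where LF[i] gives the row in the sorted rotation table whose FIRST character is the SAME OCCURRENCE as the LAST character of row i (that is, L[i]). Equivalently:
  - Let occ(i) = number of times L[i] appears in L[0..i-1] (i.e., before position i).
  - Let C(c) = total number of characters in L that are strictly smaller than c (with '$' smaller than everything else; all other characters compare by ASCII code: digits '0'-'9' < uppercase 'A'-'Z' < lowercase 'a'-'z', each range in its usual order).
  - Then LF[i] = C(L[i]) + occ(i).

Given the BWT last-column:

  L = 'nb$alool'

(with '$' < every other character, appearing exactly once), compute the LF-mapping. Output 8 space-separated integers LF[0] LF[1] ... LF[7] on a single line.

Answer: 5 2 0 1 3 6 7 4

Derivation:
Char counts: '$':1, 'a':1, 'b':1, 'l':2, 'n':1, 'o':2
C (first-col start): C('$')=0, C('a')=1, C('b')=2, C('l')=3, C('n')=5, C('o')=6
L[0]='n': occ=0, LF[0]=C('n')+0=5+0=5
L[1]='b': occ=0, LF[1]=C('b')+0=2+0=2
L[2]='$': occ=0, LF[2]=C('$')+0=0+0=0
L[3]='a': occ=0, LF[3]=C('a')+0=1+0=1
L[4]='l': occ=0, LF[4]=C('l')+0=3+0=3
L[5]='o': occ=0, LF[5]=C('o')+0=6+0=6
L[6]='o': occ=1, LF[6]=C('o')+1=6+1=7
L[7]='l': occ=1, LF[7]=C('l')+1=3+1=4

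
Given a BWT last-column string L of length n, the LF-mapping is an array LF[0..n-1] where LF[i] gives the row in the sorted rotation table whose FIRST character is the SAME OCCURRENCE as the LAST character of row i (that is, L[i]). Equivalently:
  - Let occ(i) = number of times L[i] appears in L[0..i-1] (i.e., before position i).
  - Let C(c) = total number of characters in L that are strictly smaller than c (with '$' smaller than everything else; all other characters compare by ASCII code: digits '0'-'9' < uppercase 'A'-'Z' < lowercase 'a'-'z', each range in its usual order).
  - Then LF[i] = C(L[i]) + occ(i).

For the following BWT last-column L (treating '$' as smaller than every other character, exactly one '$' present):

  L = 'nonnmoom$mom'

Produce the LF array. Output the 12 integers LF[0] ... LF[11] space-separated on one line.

Char counts: '$':1, 'm':4, 'n':3, 'o':4
C (first-col start): C('$')=0, C('m')=1, C('n')=5, C('o')=8
L[0]='n': occ=0, LF[0]=C('n')+0=5+0=5
L[1]='o': occ=0, LF[1]=C('o')+0=8+0=8
L[2]='n': occ=1, LF[2]=C('n')+1=5+1=6
L[3]='n': occ=2, LF[3]=C('n')+2=5+2=7
L[4]='m': occ=0, LF[4]=C('m')+0=1+0=1
L[5]='o': occ=1, LF[5]=C('o')+1=8+1=9
L[6]='o': occ=2, LF[6]=C('o')+2=8+2=10
L[7]='m': occ=1, LF[7]=C('m')+1=1+1=2
L[8]='$': occ=0, LF[8]=C('$')+0=0+0=0
L[9]='m': occ=2, LF[9]=C('m')+2=1+2=3
L[10]='o': occ=3, LF[10]=C('o')+3=8+3=11
L[11]='m': occ=3, LF[11]=C('m')+3=1+3=4

Answer: 5 8 6 7 1 9 10 2 0 3 11 4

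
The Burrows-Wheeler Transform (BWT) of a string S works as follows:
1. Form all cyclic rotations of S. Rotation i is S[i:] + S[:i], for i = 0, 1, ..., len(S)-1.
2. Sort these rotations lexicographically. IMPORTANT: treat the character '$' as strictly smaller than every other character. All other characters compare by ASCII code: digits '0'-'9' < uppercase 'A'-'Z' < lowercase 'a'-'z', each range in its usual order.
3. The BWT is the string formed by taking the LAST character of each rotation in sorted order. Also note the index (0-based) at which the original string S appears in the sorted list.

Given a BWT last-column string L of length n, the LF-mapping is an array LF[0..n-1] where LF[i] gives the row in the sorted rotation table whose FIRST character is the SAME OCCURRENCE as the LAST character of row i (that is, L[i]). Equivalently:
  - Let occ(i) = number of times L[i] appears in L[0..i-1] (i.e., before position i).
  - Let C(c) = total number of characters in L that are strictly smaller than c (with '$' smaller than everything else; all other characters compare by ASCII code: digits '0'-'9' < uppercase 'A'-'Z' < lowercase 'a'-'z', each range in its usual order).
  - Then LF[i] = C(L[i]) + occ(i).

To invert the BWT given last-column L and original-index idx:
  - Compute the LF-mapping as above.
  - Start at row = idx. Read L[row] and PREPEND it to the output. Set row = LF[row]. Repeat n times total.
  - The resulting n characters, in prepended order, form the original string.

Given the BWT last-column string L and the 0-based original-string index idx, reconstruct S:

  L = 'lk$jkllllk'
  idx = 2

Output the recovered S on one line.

Answer: kjkklllll$

Derivation:
LF mapping: 5 2 0 1 3 6 7 8 9 4
Walk LF starting at row 2, prepending L[row]:
  step 1: row=2, L[2]='$', prepend. Next row=LF[2]=0
  step 2: row=0, L[0]='l', prepend. Next row=LF[0]=5
  step 3: row=5, L[5]='l', prepend. Next row=LF[5]=6
  step 4: row=6, L[6]='l', prepend. Next row=LF[6]=7
  step 5: row=7, L[7]='l', prepend. Next row=LF[7]=8
  step 6: row=8, L[8]='l', prepend. Next row=LF[8]=9
  step 7: row=9, L[9]='k', prepend. Next row=LF[9]=4
  step 8: row=4, L[4]='k', prepend. Next row=LF[4]=3
  step 9: row=3, L[3]='j', prepend. Next row=LF[3]=1
  step 10: row=1, L[1]='k', prepend. Next row=LF[1]=2
Reversed output: kjkklllll$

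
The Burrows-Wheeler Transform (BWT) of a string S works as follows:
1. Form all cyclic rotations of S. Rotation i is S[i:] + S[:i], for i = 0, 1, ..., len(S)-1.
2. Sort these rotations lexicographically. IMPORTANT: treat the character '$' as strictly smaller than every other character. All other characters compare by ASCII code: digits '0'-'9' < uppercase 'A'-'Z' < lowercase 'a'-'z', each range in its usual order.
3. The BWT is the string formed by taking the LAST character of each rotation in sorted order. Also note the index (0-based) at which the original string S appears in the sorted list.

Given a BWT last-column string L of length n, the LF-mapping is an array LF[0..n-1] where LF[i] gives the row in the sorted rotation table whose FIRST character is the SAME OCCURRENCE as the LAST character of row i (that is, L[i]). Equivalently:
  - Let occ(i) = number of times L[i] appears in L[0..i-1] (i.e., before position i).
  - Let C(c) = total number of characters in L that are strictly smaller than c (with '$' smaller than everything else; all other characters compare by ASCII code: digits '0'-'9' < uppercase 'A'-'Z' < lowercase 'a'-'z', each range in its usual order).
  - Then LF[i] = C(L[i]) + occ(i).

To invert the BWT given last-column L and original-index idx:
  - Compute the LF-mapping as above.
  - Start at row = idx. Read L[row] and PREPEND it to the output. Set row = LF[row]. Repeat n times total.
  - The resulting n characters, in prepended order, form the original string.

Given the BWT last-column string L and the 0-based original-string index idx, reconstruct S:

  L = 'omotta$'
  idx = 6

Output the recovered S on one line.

LF mapping: 3 2 4 5 6 1 0
Walk LF starting at row 6, prepending L[row]:
  step 1: row=6, L[6]='$', prepend. Next row=LF[6]=0
  step 2: row=0, L[0]='o', prepend. Next row=LF[0]=3
  step 3: row=3, L[3]='t', prepend. Next row=LF[3]=5
  step 4: row=5, L[5]='a', prepend. Next row=LF[5]=1
  step 5: row=1, L[1]='m', prepend. Next row=LF[1]=2
  step 6: row=2, L[2]='o', prepend. Next row=LF[2]=4
  step 7: row=4, L[4]='t', prepend. Next row=LF[4]=6
Reversed output: tomato$

Answer: tomato$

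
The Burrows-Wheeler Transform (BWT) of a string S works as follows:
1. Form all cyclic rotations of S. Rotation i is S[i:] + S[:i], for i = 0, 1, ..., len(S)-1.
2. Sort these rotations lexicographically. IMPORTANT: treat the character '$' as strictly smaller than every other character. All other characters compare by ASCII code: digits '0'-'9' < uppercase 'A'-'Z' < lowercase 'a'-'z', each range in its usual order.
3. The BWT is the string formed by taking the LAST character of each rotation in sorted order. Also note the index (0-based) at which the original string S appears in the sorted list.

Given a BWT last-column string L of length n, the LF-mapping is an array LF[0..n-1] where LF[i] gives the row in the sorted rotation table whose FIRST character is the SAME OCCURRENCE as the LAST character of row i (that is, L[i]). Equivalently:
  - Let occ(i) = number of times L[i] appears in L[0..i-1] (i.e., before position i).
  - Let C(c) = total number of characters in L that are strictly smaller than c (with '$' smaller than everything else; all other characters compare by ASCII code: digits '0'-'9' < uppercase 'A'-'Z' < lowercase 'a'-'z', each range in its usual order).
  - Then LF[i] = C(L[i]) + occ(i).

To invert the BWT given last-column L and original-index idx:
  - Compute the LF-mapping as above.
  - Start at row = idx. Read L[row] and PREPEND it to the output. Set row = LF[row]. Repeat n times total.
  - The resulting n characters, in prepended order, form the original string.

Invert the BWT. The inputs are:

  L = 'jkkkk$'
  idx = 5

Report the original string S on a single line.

LF mapping: 1 2 3 4 5 0
Walk LF starting at row 5, prepending L[row]:
  step 1: row=5, L[5]='$', prepend. Next row=LF[5]=0
  step 2: row=0, L[0]='j', prepend. Next row=LF[0]=1
  step 3: row=1, L[1]='k', prepend. Next row=LF[1]=2
  step 4: row=2, L[2]='k', prepend. Next row=LF[2]=3
  step 5: row=3, L[3]='k', prepend. Next row=LF[3]=4
  step 6: row=4, L[4]='k', prepend. Next row=LF[4]=5
Reversed output: kkkkj$

Answer: kkkkj$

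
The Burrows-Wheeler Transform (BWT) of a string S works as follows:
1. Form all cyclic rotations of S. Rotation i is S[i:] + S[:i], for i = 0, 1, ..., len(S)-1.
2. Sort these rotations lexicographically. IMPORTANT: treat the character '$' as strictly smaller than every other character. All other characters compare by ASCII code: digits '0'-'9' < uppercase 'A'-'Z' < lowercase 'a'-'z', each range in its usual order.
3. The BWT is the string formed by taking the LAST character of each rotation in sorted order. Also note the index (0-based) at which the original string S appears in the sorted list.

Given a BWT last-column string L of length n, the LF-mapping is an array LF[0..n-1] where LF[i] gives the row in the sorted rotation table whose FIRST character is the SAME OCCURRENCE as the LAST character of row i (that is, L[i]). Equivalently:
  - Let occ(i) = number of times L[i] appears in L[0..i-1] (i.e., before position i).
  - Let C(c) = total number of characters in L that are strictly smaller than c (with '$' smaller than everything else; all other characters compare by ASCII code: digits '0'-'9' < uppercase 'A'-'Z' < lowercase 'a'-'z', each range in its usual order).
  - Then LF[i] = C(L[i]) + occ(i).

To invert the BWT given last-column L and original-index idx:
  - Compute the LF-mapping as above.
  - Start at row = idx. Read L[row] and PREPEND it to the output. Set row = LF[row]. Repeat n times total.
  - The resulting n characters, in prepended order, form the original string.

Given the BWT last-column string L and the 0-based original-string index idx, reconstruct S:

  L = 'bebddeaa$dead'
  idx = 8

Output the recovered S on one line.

LF mapping: 4 10 5 6 7 11 1 2 0 8 12 3 9
Walk LF starting at row 8, prepending L[row]:
  step 1: row=8, L[8]='$', prepend. Next row=LF[8]=0
  step 2: row=0, L[0]='b', prepend. Next row=LF[0]=4
  step 3: row=4, L[4]='d', prepend. Next row=LF[4]=7
  step 4: row=7, L[7]='a', prepend. Next row=LF[7]=2
  step 5: row=2, L[2]='b', prepend. Next row=LF[2]=5
  step 6: row=5, L[5]='e', prepend. Next row=LF[5]=11
  step 7: row=11, L[11]='a', prepend. Next row=LF[11]=3
  step 8: row=3, L[3]='d', prepend. Next row=LF[3]=6
  step 9: row=6, L[6]='a', prepend. Next row=LF[6]=1
  step 10: row=1, L[1]='e', prepend. Next row=LF[1]=10
  step 11: row=10, L[10]='e', prepend. Next row=LF[10]=12
  step 12: row=12, L[12]='d', prepend. Next row=LF[12]=9
  step 13: row=9, L[9]='d', prepend. Next row=LF[9]=8
Reversed output: ddeeadaebadb$

Answer: ddeeadaebadb$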